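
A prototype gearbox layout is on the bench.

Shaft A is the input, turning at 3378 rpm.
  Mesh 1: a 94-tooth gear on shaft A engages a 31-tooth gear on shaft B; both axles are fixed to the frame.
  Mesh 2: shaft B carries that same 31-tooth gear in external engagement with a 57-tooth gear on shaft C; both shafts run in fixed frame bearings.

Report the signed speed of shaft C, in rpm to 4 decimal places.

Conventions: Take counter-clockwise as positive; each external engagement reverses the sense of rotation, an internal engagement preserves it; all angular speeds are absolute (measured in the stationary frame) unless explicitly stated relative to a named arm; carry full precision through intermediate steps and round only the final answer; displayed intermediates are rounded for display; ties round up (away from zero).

+5570.7368 rpm

topology: fixed-axis compound train — 2 meshes, A→C
mesh 1 [94T→31T]: ω = 3378.0000×94/31 = 10242.9677 rpm, sense flips to −
mesh 2 [31T→57T]: ω = 10242.9677×31/57 = 5570.7368 rpm, sense flips to +
signed output speed = +5570.7368 rpm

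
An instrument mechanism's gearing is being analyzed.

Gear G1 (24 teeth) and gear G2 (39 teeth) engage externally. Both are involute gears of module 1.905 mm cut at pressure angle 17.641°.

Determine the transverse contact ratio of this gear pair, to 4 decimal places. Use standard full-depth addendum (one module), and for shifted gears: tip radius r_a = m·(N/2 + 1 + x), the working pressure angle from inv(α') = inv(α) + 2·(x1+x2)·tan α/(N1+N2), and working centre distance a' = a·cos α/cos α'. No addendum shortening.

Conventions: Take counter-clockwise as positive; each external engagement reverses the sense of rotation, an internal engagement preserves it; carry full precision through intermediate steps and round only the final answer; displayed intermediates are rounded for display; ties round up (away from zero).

1.7677

class = single-mesh tooth geometry [involute pair 24T × 39T, m = 1.905]
base radii: r_b1 = 21.784987, r_b2 = 35.400604
tip radii: r_a1 = 24.765000, r_a2 = 39.052500
no profile shift: α' = α, a' = a
action lengths: √(r_a1²−r_b1²) = 11.777927, √(r_a2²−r_b2²) = 16.489240
base pitch p_b = π·m·cos α = 5.703296
CR = (11.777927 + 16.489240 − 60.007500·sin 17.64100°)/5.703296 = 1.767711
contact ratio ≈ 1.7677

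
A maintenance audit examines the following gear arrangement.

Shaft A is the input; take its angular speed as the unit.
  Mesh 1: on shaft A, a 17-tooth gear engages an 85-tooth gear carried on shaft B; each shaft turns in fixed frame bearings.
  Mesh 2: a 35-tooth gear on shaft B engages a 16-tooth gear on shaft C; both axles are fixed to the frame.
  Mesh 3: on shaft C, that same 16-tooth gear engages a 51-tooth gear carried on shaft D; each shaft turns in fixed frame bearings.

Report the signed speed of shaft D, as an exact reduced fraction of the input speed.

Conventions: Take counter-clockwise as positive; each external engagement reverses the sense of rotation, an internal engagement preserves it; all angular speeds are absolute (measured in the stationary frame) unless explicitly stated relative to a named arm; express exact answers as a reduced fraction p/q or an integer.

3-mesh fixed-axis compound train (all bearings frame-fixed)
mesh 1 [17T→85T]: |ω|/ω_in = 1×17/85 = 1/5, sense flips to −
mesh 2 [35T→16T]: |ω|/ω_in = (1/5)×35/16 = 7/16, sense flips to +
mesh 3 [16T→51T]: |ω|/ω_in = (7/16)×16/51 = 7/51, sense flips to −
signed output speed (× input speed) = -7/51

-7/51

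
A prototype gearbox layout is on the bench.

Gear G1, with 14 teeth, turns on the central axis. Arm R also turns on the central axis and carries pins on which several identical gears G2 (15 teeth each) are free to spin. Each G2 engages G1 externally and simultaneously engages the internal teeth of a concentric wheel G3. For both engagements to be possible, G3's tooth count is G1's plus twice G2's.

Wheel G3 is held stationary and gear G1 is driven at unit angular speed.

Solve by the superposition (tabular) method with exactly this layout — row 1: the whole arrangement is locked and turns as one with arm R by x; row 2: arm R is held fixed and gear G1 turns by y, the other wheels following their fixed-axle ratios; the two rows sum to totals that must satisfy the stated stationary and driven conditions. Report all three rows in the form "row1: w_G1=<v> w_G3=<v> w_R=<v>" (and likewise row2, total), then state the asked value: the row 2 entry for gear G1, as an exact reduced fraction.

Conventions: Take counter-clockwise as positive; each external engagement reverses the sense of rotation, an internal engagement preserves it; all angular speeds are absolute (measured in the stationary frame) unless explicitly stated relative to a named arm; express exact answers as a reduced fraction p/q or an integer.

row1: w_G1=7/29 w_G3=7/29 w_R=7/29
row2: w_G1=22/29 w_G3=-7/29 w_R=0
total: w_G1=1 w_G3=0 w_R=7/29
asked value: 22/29

class = planetary set [G3 = 14+2·15 = 44; Willis about the carrier]
row 1: whole set turns with the arm by x
superposition row 2 [arm held]: sun y, ring −(14/44)·y, arm 0
boundary: total ω_ring = x − (14/44)·y = 0 and total ω_sun = x + y = 1  ⇒  y = 22/29, x = 7/29
row 2 ring = −(14/44)·22/29 = -7/29
totals (row 1 + row 2): sun 7/29 + 22/29 = 1, ring 7/29 + (-7/29) = 0, arm 7/29 + 0 = 7/29
asked cell (row2, sun) = 22/29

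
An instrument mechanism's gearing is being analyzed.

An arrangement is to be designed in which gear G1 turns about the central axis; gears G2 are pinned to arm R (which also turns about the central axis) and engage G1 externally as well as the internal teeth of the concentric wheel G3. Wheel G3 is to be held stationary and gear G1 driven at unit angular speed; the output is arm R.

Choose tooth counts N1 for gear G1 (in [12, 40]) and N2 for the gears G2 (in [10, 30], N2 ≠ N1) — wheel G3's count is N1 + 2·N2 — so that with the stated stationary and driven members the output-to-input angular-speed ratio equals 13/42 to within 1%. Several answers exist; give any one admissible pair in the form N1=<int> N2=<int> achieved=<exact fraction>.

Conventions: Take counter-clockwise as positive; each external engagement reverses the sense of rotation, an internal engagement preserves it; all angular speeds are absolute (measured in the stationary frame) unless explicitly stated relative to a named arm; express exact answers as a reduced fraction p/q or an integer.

topology: planetary set — design target 13/42, arm = carrier (Willis)
Willis with ω_ring = 0: ω_arm/ω_sun = N1/(N1+N3); set equal to 13/42  ⇒  N3/N1 = 1/(13/42) − 1 = 29/13
N3 = N1 + 2·N2  ⇒  N2/N1 = (N3/N1 − 1)/2 = (29/13 − 1)/2 = 8/13
smallest multiple with N1 ≥ 12 and N2 ≥ 10: k = 2  ⇒  N1 = 2·13 = 26, N2 = 2·8 = 16 (N1 ≤ 40, N2 ≤ 30, N2 ≠ N1 ✓), N3 = 26 + 2·16 = 58
check: N1/(N1+N3) with N1 = 26, N3 = 58 gives 13/42; |achieved − target| = 0 ≤ 13/4200 ✓

N1=26 N2=16 achieved=13/42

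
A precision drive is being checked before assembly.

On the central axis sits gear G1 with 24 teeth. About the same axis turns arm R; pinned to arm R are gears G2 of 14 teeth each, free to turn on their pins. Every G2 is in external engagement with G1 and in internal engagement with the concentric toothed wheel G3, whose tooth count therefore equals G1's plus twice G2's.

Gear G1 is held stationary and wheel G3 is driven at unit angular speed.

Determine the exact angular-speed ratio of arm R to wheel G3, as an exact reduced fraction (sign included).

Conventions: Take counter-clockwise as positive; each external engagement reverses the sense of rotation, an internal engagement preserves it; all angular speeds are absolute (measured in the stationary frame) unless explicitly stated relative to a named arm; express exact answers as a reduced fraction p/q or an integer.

recognized (axles ride arm R): planetary set, 24/14/52 teeth
ring teeth: 24 + 2·14 = 52
24(ω_sun−ω_arm) = −52(ω_ring−ω_arm),  ω_sun = 0, ω_ring = 1
24(0−ω_arm) = −52(1−ω_arm)  ⇒  76·ω_arm = 52  ⇒  ω_arm = 13/19
ω_out/ω_in = 13/19

13/19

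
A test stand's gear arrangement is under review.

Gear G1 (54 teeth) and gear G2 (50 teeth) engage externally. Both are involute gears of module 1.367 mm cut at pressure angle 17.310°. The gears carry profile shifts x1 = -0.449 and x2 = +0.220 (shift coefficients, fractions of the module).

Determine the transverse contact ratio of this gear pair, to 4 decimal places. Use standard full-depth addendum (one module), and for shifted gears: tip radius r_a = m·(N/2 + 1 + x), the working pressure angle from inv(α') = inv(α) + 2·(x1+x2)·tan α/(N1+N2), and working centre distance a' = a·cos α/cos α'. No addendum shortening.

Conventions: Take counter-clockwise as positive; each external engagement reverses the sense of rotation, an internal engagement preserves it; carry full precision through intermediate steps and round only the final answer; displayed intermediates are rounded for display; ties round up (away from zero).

recognized (one external pair, fixed centres): single-mesh tooth geometry, m = 1.367, N1 = 54, N2 = 50
base radii: r_b1 = 35.237350, r_b2 = 32.627176
tip radii: r_a1 = 37.662217, r_a2 = 35.842740
inv(α') = inv(17.310°) + 2·(-0.449+0.220)·tan α/(54+50) = 0.00816781  ⇒  α' = 16.45655°
a' = a·cos α / cos α' = 71.0840·cos 17.310°/cos 16.45655° = 70.763357
action lengths: √(r_a1²−r_b1²) = 13.295553, √(r_a2²−r_b2²) = 14.838106
base pitch p_b = π·m·cos α = 4.100052
CR = (13.295553 + 14.838106 − 70.763357·sin 16.45655°)/4.100052 = 1.972473
contact ratio ≈ 1.9725

1.9725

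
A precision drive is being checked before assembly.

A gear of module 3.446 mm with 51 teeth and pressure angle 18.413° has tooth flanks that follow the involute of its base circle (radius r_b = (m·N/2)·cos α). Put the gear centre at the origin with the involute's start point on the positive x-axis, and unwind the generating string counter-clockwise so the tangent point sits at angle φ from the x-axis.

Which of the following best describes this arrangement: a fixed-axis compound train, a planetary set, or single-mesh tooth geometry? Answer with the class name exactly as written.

single-mesh tooth geometry

single-mesh involute tooth geometry (51T wheel at module 3.446)
classification: single-mesh tooth geometry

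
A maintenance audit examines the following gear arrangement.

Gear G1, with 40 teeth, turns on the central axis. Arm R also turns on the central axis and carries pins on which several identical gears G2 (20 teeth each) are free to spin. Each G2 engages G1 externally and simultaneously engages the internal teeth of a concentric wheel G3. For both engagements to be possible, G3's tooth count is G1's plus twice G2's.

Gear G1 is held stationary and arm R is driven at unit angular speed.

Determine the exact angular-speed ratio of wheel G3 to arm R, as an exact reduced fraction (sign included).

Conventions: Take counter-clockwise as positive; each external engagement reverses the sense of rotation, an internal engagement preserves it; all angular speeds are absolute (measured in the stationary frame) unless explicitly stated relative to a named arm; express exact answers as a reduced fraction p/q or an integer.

planetary set (40T centre, 20T on arm, 80T internal) — Willis relation
ring teeth: 40 + 2·20 = 80
40(ω_sun−ω_arm) = −80(ω_ring−ω_arm),  ω_sun = 0, ω_arm = 1
ω_ring = 1 − (40/80)(0−1) = 3/2
ω_out/ω_in = 3/2

3/2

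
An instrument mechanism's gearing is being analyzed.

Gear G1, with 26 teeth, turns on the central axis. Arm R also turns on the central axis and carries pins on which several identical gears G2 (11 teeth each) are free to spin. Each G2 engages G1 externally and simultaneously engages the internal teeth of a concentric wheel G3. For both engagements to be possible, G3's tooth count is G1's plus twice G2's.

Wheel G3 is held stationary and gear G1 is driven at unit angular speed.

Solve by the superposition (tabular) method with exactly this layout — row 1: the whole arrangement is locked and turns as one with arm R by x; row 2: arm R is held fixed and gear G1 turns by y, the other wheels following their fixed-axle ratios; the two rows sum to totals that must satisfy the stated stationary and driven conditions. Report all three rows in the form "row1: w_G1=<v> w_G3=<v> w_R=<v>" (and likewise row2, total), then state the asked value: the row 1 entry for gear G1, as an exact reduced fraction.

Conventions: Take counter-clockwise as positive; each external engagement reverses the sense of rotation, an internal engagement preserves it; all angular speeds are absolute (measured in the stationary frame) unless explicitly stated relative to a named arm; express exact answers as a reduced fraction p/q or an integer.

class = planetary set [G3 = 26+2·11 = 48; Willis about the carrier]
row 1 — lock + rotate with arm: ω_sun = ω_ring = ω_arm = x
superposition row 2 [arm held]: sun y, ring −(26/48)·y, arm 0
boundary: total ω_ring = x − (26/48)·y = 0 and total ω_sun = x + y = 1  ⇒  y = 24/37, x = 13/37
row 2 ring = −(26/48)·24/37 = -13/37
totals (row 1 + row 2): sun 13/37 + 24/37 = 1, ring 13/37 + (-13/37) = 0, arm 13/37 + 0 = 13/37
asked cell (row1, sun) = 13/37

row1: w_G1=13/37 w_G3=13/37 w_R=13/37
row2: w_G1=24/37 w_G3=-13/37 w_R=0
total: w_G1=1 w_G3=0 w_R=13/37
asked value: 13/37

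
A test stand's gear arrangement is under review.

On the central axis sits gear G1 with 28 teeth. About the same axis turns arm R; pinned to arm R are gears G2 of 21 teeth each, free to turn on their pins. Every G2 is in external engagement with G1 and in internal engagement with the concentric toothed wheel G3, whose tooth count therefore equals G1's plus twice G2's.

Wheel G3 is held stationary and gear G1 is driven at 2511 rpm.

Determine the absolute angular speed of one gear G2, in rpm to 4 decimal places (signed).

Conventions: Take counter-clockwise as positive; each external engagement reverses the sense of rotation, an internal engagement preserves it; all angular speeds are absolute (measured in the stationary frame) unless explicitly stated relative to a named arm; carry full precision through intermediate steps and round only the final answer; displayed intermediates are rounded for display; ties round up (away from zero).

-1674.0000 rpm

topology: planetary set — G1 28T / G2 21T / G3 70T, arm = carrier (Willis)
normalise by the input: solve with ω_sun = 1, then scale by 2511 rpm
ring teeth: 28 + 2·21 = 70
28(ω_sun−ω_arm) = −70(ω_ring−ω_arm),  ω_ring = 0, ω_sun = 1
28(1−ω_arm) = −70(0−ω_arm)  ⇒  98·ω_arm = 28  ⇒  ω_arm = 2/7
sun–planet mesh: 28·(1−2/7) = −21·(ω_p−ω_arm)  ⇒  ω_p−ω_arm = -20/21
ω_p = 2/7 − 20/21 = -2/3
scale: ω_p = -2/3 × 2511 rpm = -1674.0000 rpm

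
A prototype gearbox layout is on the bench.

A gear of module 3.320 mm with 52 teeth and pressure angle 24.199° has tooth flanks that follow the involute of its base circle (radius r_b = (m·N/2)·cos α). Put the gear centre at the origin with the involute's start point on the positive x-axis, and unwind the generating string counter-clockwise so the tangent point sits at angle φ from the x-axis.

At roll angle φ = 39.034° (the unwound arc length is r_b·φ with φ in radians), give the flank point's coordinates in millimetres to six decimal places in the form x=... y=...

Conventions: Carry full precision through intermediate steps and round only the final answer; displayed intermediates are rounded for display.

x=94.940400 y=7.919804

topology: single-mesh involute geometry — m = 3.320, N = 52
pitch radius r_p = m·N/2 = 3.320·52/2 = 86.320000
base radius r_b = r_p·cos α = 86.320000·cos 24.199° = 78.734826
roll angle φ = 39.034° = 0.68127182 rad
x = r_b·(cos φ + φ·sin φ) = 94.940400
y = r_b·(sin φ − φ·cos φ) = 7.919804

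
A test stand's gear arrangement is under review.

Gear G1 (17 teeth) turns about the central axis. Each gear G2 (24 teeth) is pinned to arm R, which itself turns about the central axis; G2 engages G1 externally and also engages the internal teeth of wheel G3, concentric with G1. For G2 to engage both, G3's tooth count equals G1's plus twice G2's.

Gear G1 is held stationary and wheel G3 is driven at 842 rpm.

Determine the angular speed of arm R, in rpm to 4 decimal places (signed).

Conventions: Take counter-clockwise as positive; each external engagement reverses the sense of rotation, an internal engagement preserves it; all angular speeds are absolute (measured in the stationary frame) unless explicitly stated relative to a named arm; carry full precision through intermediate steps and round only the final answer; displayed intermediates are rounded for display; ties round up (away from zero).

class = planetary set [G3 = 17+2·24 = 65; Willis about the carrier]
normalise by the input: solve with ω_ring = 1, then scale by 842 rpm
ring teeth: 17 + 2·24 = 65
17(ω_sun−ω_arm) = −65(ω_ring−ω_arm),  ω_sun = 0, ω_ring = 1
17(0−ω_arm) = −65(1−ω_arm)  ⇒  82·ω_arm = 65  ⇒  ω_arm = 65/82
scale: ω_arm = 65/82 × 842 rpm = +667.4390 rpm

+667.4390 rpm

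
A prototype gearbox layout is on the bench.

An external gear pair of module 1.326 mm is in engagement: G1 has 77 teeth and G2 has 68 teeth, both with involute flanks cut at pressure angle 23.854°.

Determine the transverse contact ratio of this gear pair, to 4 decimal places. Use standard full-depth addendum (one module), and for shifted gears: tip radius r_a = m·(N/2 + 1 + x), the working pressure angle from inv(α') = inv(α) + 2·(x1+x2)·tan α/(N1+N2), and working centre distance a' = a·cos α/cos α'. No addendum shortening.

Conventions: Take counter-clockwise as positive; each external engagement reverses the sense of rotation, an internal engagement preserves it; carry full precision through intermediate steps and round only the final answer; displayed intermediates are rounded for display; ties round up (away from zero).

1.6166

recognized (one external pair, fixed centres): single-mesh tooth geometry, m = 1.326, N1 = 77, N2 = 68
base radii: r_b1 = 46.690169, r_b2 = 41.232876
tip radii: r_a1 = 52.377000, r_a2 = 46.410000
no profile shift: α' = α, a' = a
action lengths: √(r_a1²−r_b1²) = 23.735591, √(r_a2²−r_b2²) = 21.301127
base pitch p_b = π·m·cos α = 3.809909
CR = (23.735591 + 21.301127 − 96.135000·sin 23.85400°)/3.809909 = 1.616576
contact ratio ≈ 1.6166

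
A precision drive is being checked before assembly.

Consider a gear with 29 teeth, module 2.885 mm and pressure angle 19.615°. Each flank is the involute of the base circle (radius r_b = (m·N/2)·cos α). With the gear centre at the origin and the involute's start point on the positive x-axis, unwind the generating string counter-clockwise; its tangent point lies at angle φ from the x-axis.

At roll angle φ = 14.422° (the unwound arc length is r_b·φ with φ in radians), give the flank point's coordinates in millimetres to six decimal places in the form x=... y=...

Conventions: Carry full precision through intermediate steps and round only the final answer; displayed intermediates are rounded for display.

class = single-mesh tooth geometry [base-circle involute, m = 2.885, 29T]
pitch radius r_p = m·N/2 = 2.885·29/2 = 41.832500
base radius r_b = r_p·cos α = 41.832500·cos 19.615° = 39.404943
roll angle φ = 14.422° = 0.25171138 rad
x = r_b·(cos φ + φ·sin φ) = 40.633561
y = r_b·(sin φ − φ·cos φ) = 0.208154

x=40.633561 y=0.208154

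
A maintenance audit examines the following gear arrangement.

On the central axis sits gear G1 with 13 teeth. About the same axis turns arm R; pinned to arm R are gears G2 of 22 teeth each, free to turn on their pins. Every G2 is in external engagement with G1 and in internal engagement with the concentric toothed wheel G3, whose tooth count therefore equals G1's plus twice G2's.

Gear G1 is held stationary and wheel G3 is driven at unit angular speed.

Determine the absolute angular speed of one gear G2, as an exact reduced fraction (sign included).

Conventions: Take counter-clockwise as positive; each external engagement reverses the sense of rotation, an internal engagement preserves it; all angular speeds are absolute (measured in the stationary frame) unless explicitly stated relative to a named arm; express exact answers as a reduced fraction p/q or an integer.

57/44

recognized (axles ride arm R): planetary set, 13/22/57 teeth
ring teeth: 13 + 2·22 = 57
13(ω_sun−ω_arm) = −57(ω_ring−ω_arm),  ω_sun = 0, ω_ring = 1
13(0−ω_arm) = −57(1−ω_arm)  ⇒  70·ω_arm = 57  ⇒  ω_arm = 57/70
sun–planet mesh: 13·(0−57/70) = −22·(ω_p−ω_arm)  ⇒  ω_p−ω_arm = 741/1540
ω_p = 57/70 + 741/1540 = 57/44
exact speed ratio = 57/44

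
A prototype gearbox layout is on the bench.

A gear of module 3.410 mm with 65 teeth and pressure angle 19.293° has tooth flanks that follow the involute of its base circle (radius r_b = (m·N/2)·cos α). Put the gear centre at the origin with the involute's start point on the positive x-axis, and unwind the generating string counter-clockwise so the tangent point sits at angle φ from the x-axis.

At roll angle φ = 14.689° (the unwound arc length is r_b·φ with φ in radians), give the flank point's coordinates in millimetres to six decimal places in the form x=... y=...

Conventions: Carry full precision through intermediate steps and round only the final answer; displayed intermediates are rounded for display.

x=107.982462 y=0.583670

class = single-mesh tooth geometry [base-circle involute, m = 3.410, 65T]
pitch radius r_p = m·N/2 = 3.410·65/2 = 110.825000
base radius r_b = r_p·cos α = 110.825000·cos 19.293° = 104.601215
roll angle φ = 14.689° = 0.25637141 rad
x = r_b·(cos φ + φ·sin φ) = 107.982462
y = r_b·(sin φ − φ·cos φ) = 0.583670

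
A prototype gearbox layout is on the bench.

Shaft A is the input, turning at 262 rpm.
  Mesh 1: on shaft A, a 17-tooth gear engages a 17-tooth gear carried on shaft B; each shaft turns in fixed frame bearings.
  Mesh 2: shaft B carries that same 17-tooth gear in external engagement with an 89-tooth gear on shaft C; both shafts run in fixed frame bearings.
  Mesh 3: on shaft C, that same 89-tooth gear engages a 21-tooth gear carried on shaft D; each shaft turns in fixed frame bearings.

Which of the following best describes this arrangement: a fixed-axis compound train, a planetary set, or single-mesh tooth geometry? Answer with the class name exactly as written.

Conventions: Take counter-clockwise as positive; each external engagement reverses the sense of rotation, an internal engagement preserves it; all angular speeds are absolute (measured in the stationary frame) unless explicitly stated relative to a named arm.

recognized (4 fixed axles, 3 meshes): fixed-axis compound train
classification: fixed-axis compound train

fixed-axis compound train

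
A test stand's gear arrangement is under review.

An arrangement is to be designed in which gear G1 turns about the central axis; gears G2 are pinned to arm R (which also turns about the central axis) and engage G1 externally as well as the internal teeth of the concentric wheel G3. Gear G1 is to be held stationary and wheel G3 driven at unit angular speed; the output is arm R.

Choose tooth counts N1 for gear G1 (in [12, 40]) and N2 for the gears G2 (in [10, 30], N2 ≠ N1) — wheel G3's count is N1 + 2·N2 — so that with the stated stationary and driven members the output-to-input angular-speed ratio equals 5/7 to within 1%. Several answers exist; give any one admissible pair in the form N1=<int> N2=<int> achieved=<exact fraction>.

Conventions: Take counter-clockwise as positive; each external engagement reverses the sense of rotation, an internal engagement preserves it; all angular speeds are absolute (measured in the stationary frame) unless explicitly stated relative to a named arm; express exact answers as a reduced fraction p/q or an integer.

N1=16 N2=12 achieved=5/7

class = planetary set [ratio 5/7 wanted; Willis about the carrier]
Willis with ω_sun = 0: ω_arm/ω_ring = N3/(N1+N3); set equal to 5/7  ⇒  N3/N1 = (5/7)/(1 − 5/7) = 5/2
N3 = N1 + 2·N2  ⇒  N2/N1 = (N3/N1 − 1)/2 = (5/2 − 1)/2 = 3/4
smallest multiple with N1 ≥ 12 and N2 ≥ 10: k = 4  ⇒  N1 = 4·4 = 16, N2 = 4·3 = 12 (N1 ≤ 40, N2 ≤ 30, N2 ≠ N1 ✓), N3 = 16 + 2·12 = 40
check: N3/(N1+N3) with N1 = 16, N3 = 40 gives 5/7; |achieved − target| = 0 ≤ 1/140 ✓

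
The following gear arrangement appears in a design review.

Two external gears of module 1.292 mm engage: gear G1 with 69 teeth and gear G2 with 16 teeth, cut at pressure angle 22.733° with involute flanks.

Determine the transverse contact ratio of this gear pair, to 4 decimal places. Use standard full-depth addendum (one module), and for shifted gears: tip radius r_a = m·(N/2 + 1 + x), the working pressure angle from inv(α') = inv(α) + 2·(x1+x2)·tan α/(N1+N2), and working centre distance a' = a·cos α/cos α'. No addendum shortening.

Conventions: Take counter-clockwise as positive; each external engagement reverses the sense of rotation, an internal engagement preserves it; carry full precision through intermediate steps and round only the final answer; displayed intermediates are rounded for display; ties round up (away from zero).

recognized (one external pair, fixed centres): single-mesh tooth geometry, m = 1.292, N1 = 69, N2 = 16
base radii: r_b1 = 41.111299, r_b2 = 9.533055
tip radii: r_a1 = 45.866000, r_a2 = 11.628000
no profile shift: α' = α, a' = a
action lengths: √(r_a1²−r_b1²) = 20.335955, √(r_a2²−r_b2²) = 6.658172
base pitch p_b = π·m·cos α = 3.743622
CR = (20.335955 + 6.658172 − 54.910000·sin 22.73300°)/3.743622 = 1.542585
contact ratio ≈ 1.5426

1.5426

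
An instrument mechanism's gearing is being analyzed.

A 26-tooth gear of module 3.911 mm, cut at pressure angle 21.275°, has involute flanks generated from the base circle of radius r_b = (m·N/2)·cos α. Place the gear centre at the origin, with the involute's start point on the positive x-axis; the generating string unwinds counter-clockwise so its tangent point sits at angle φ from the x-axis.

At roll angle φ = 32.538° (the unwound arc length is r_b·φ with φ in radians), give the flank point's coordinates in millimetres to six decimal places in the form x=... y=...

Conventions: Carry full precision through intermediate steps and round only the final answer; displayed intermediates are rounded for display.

x=54.412834 y=2.800200

class = single-mesh tooth geometry [base-circle involute, m = 3.911, 26T]
pitch radius r_p = m·N/2 = 3.911·26/2 = 50.843000
base radius r_b = r_p·cos α = 50.843000·cos 21.275° = 47.378031
roll angle φ = 32.538° = 0.56789523 rad
x = r_b·(cos φ + φ·sin φ) = 54.412834
y = r_b·(sin φ − φ·cos φ) = 2.800200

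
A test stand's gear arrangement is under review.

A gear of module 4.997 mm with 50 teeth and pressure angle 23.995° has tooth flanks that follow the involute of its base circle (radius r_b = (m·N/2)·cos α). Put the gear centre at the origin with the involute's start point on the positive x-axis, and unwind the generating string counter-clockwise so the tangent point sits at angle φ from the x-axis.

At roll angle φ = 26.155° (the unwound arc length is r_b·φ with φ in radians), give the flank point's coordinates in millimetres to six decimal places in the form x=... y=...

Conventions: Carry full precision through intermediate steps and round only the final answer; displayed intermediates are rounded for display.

x=125.408078 y=3.544005

recognized (one wheel, involute flank): single-mesh tooth geometry, m = 4.997, N = 50
pitch radius r_p = m·N/2 = 4.997·50/2 = 124.925000
base radius r_b = r_p·cos α = 124.925000·cos 23.995° = 114.129100
roll angle φ = 26.155° = 0.45649087 rad
x = r_b·(cos φ + φ·sin φ) = 125.408078
y = r_b·(sin φ − φ·cos φ) = 3.544005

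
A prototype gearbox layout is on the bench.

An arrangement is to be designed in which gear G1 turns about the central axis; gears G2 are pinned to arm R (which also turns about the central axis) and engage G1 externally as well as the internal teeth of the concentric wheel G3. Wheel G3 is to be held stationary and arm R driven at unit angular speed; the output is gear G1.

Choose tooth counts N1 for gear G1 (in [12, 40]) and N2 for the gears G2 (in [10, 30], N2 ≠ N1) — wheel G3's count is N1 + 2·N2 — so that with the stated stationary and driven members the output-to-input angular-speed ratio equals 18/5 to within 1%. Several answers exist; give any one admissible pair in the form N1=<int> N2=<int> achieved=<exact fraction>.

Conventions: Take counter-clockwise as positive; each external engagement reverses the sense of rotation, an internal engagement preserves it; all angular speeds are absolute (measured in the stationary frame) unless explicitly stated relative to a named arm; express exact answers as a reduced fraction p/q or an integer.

topology: planetary set — design target 18/5, arm = carrier (Willis)
Willis with ω_ring = 0: ω_sun/ω_arm = (N1+N3)/N1; set equal to 18/5  ⇒  N3/N1 = 18/5 − 1 = 13/5
N3 = N1 + 2·N2  ⇒  N2/N1 = (N3/N1 − 1)/2 = (13/5 − 1)/2 = 4/5
smallest multiple with N1 ≥ 12 and N2 ≥ 10: k = 3  ⇒  N1 = 3·5 = 15, N2 = 3·4 = 12 (N1 ≤ 40, N2 ≤ 30, N2 ≠ N1 ✓), N3 = 15 + 2·12 = 39
check: (N1+N3)/N1 with N1 = 15, N3 = 39 gives 18/5; |achieved − target| = 0 ≤ 9/250 ✓

N1=15 N2=12 achieved=18/5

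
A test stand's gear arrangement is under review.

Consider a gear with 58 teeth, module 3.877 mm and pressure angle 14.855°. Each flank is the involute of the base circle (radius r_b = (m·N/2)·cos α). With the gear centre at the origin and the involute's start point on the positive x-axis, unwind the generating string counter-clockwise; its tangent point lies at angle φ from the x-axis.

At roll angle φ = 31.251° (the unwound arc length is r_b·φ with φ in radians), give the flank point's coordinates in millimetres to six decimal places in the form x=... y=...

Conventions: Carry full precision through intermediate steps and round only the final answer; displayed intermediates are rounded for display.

recognized (one wheel, involute flank): single-mesh tooth geometry, m = 3.877, N = 58
pitch radius r_p = m·N/2 = 3.877·58/2 = 112.433000
base radius r_b = r_p·cos α = 112.433000·cos 14.855° = 108.675234
roll angle φ = 31.251° = 0.54543284 rad
x = r_b·(cos φ + φ·sin φ) = 123.657955
y = r_b·(sin φ − φ·cos φ) = 5.705026

x=123.657955 y=5.705026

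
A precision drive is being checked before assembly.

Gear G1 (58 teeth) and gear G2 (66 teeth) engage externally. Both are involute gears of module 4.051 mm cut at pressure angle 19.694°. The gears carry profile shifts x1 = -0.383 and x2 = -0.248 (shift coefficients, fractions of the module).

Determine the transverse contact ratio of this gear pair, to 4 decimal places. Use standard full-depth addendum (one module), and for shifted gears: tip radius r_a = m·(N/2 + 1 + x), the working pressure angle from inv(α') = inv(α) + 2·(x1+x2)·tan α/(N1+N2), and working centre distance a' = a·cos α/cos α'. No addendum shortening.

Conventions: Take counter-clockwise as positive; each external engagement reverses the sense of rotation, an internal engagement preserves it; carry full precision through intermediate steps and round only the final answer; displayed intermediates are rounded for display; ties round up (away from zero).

1.9657

recognized (one external pair, fixed centres): single-mesh tooth geometry, m = 4.051, N1 = 58, N2 = 66
base radii: r_b1 = 110.607165, r_b2 = 125.863325
tip radii: r_a1 = 119.978467, r_a2 = 136.729352
inv(α') = inv(19.694°) + 2·(-0.383-0.248)·tan α/(58+66) = 0.01056571  ⇒  α' = 17.89365°
a' = a·cos α / cos α' = 251.1620·cos 19.694°/cos 17.89365° = 248.490356
action lengths: √(r_a1²−r_b1²) = 46.485349, √(r_a2²−r_b2²) = 53.416655
base pitch p_b = π·m·cos α = 11.982161
CR = (46.485349 + 53.416655 − 248.490356·sin 17.89365°)/11.982161 = 1.965676
contact ratio ≈ 1.9657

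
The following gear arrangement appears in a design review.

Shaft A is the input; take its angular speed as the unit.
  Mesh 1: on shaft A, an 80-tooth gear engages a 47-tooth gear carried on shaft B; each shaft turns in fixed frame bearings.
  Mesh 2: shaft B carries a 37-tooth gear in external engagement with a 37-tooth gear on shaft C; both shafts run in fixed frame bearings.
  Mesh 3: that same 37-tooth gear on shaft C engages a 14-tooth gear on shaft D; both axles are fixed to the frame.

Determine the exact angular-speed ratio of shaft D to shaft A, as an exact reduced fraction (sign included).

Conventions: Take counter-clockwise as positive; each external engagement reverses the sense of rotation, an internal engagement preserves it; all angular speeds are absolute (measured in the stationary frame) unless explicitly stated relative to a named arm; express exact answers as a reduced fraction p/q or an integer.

-1480/329

class = fixed-axis compound train [3 meshes; 3 ratios multiply, 3 sense flips]
mesh 1 [80T→47T]: running ratio 80/47, sense −
mesh 2 [37T→37T]: running ratio 80/47, sense +
mesh 3 [37T→14T]: running ratio 1480/329, sense −
ω_out/ω_in = -1480/329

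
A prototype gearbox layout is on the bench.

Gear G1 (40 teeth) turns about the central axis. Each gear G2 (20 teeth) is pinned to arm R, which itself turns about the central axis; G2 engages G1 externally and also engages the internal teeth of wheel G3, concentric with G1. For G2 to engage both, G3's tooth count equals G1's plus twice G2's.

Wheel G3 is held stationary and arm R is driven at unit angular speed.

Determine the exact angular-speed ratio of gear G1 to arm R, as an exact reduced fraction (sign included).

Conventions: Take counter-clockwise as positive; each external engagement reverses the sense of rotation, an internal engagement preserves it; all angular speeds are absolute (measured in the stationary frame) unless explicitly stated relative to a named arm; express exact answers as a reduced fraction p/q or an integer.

3

class = planetary set [G3 = 40+2·20 = 80; Willis about the carrier]
ring teeth: 40 + 2·20 = 80
40(ω_sun−ω_arm) = −80(ω_ring−ω_arm),  ω_ring = 0, ω_arm = 1
ω_sun = 1 − (80/40)(0−1) = 3
ω_out/ω_in = 3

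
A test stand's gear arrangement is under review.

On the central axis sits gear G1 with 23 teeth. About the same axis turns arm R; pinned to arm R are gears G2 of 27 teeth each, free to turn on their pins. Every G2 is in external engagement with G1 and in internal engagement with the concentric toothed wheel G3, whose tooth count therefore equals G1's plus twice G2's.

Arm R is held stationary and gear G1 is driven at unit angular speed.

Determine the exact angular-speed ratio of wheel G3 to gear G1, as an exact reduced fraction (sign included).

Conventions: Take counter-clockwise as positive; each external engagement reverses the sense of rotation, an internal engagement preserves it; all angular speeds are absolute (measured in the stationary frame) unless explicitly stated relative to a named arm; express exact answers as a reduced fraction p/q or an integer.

-23/77

class = planetary set [G3 = 23+2·27 = 77; Willis about the carrier]
ring teeth: 23 + 2·27 = 77
23(ω_sun−ω_arm) = −77(ω_ring−ω_arm),  ω_arm = 0, ω_sun = 1
ω_ring = 0 − (23/77)(1−0) = -23/77
ω_out/ω_in = -23/77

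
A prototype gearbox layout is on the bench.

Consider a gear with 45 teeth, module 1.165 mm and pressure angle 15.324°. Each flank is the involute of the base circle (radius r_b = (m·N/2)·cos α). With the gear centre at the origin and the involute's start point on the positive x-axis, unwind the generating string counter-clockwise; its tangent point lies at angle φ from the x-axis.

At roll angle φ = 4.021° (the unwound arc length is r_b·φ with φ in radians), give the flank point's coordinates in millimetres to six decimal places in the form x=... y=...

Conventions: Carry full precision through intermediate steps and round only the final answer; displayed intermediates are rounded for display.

x=25.342741 y=0.002911

recognized (one wheel, involute flank): single-mesh tooth geometry, m = 1.165, N = 45
pitch radius r_p = m·N/2 = 1.165·45/2 = 26.212500
base radius r_b = r_p·cos α = 26.212500·cos 15.324° = 25.280562
roll angle φ = 4.021° = 0.07017969 rad
x = r_b·(cos φ + φ·sin φ) = 25.342741
y = r_b·(sin φ − φ·cos φ) = 0.002911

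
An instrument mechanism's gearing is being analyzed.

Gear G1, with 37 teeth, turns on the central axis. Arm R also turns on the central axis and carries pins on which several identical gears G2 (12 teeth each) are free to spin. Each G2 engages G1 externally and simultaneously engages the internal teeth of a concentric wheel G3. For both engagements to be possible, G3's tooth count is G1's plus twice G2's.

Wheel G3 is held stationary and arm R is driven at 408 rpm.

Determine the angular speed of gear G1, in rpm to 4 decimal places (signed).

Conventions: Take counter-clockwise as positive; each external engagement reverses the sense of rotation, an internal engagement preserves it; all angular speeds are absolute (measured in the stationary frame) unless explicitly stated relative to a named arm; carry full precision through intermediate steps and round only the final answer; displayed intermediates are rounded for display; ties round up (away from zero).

class = planetary set [G3 = 37+2·12 = 61; Willis about the carrier]
normalise by the input: solve with ω_arm = 1, then scale by 408 rpm
ring teeth: 37 + 2·12 = 61
37(ω_sun−ω_arm) = −61(ω_ring−ω_arm),  ω_ring = 0, ω_arm = 1
ω_sun = 1 − (61/37)(0−1) = 98/37
scale: ω_sun = 98/37 × 408 rpm = +1080.6486 rpm

+1080.6486 rpm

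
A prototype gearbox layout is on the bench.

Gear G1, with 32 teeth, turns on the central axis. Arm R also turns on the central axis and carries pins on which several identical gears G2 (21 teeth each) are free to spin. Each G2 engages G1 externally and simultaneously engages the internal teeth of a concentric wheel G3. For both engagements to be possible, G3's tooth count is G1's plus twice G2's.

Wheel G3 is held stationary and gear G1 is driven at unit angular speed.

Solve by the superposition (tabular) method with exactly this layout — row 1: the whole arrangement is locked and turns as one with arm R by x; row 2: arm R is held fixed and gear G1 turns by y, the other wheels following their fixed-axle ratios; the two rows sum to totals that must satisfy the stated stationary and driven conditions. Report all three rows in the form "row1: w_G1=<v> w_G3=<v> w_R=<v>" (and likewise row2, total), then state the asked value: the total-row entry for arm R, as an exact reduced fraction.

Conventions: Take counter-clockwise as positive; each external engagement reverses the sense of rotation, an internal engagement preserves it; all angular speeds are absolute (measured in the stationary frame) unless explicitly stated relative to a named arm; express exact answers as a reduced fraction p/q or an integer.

row1: w_G1=16/53 w_G3=16/53 w_R=16/53
row2: w_G1=37/53 w_G3=-16/53 w_R=0
total: w_G1=1 w_G3=0 w_R=16/53
asked value: 16/53

topology: planetary set — G1 32T / G2 21T / G3 74T, arm = carrier (Willis)
superposition row 1 [locked train]: every member turns x
row 2: sun turns y, ring = −(32/74)·y, arm 0
boundary: total ω_ring = x − (32/74)·y = 0 and total ω_sun = x + y = 1  ⇒  y = 37/53, x = 16/53
row 2 ring = −(32/74)·37/53 = -16/53
totals (row 1 + row 2): sun 16/53 + 37/53 = 1, ring 16/53 + (-16/53) = 0, arm 16/53 + 0 = 16/53
asked cell (total, arm) = 16/53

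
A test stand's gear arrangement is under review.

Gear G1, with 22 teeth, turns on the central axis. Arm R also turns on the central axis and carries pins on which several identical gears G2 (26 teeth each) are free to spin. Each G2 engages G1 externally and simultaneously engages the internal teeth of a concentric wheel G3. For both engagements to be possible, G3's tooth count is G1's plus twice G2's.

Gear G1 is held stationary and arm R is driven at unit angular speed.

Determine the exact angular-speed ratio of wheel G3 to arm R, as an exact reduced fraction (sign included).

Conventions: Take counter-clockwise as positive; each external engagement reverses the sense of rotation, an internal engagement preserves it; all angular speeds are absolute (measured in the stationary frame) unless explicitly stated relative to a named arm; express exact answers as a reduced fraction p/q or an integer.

48/37

topology: planetary set — G1 22T / G2 26T / G3 74T, arm = carrier (Willis)
ring teeth: 22 + 2·26 = 74
22(ω_sun−ω_arm) = −74(ω_ring−ω_arm),  ω_sun = 0, ω_arm = 1
ω_ring = 1 − (22/74)(0−1) = 48/37
ω_out/ω_in = 48/37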